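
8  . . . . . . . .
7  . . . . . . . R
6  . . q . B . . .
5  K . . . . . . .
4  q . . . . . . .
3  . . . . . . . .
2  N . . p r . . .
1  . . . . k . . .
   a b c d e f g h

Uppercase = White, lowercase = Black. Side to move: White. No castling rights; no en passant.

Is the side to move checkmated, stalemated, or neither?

checkmate

White to move; white king on a5.
In check: yes, from the black queen on a4.
King squares — a4: attacked by Qc6; b4: attacked by Qa4; b5: attacked by Qa4; a6: attacked by Qa4; b6: attacked by Qc6.
Legal moves for White: none.
In check with no legal moves → checkmate.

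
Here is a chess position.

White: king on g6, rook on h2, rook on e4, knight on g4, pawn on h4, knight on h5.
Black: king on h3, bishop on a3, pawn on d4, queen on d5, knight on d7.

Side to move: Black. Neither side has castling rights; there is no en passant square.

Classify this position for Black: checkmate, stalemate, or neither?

Black to move; black king on h3.
In check: yes, from the white rook on h2.
King squares — g2: attacked by Rh2; h2: attacked by Ng4; g3: attacked by Nh5; g4: attacked by Re4; h4: attacked by Rh2.
Legal moves for Black: none.
In check with no legal moves → checkmate.

checkmate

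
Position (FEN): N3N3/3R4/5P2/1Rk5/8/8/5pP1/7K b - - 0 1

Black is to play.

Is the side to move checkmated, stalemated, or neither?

Black to move; black king on c5.
In check: yes, from the white rook on b5.
King squares — b4: attacked by Rb5; c4: available; d4: attacked by Rd7; b5: available; d5: attacked by Rb5; b6: attacked by Rb5; c6: available; d6: attacked by Rd7.
Legal moves for Black: Kc6, Kxb5, Kc4.
Black is in check but has 3 legal moves → neither.

neither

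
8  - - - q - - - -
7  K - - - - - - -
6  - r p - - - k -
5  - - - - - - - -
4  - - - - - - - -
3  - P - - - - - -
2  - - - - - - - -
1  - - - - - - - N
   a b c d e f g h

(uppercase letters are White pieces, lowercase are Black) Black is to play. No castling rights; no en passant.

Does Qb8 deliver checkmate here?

After Qb8: white king on a7; in check: yes, from the black queen on b8.
King squares — a6: attacked by Rb6; b6: attacked by Qb8; b7: attacked by Rb6; a8: attacked by Qb8; b8: attacked by Rb6.
White has no legal moves → checkmate.

yes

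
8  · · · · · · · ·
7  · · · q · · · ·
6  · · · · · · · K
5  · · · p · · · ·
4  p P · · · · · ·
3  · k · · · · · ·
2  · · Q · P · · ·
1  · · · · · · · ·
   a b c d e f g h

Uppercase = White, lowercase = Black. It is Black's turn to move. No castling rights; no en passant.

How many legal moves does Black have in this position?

Black to move; king on b3.
In check: yes, from the white queen on c2.
Legal moves: Kxb4, Ka3, Kxc2.
Count: 3.

3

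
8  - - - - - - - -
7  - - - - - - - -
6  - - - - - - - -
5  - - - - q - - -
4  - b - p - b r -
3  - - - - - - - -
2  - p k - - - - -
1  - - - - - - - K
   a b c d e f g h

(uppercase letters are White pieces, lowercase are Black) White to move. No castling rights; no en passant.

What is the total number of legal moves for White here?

White to move; king on h1.
In check: no.
Legal moves: none.
Count: 0.

0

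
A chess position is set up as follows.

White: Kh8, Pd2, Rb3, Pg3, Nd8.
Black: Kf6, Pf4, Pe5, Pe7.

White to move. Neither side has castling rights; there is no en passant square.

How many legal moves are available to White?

22

White to move; king on h8.
In check: no.
Legal moves: Kg8, Kh7, Nf7, Nb7, Ne6, Nc6, Rb8, Rb7, Rb6+, Rb5, Rb4, Rf3, Re3, Rd3, Rc3, Ra3, Rb2, Rb1, gxf4, g4, d3, d4.
Count: 22.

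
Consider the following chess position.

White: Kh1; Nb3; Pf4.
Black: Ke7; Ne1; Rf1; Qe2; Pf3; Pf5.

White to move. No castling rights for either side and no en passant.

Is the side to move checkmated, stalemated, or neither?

checkmate

White to move; white king on h1.
In check: yes, from the black rook on f1.
King squares — g1: attacked by Rf1; g2: attacked by Ne1; h2: attacked by Qe2.
Legal moves for White: none.
In check with no legal moves → checkmate.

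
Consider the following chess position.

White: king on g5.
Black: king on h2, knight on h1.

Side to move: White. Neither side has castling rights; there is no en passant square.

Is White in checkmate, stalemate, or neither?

White to move; white king on g5.
In check: no.
Legal moves for White: Kh6, Kg6, Kf6, Kh5, Kf5, Kh4, Kg4, Kf4.
White has 8 legal moves and is not in check → neither.

neither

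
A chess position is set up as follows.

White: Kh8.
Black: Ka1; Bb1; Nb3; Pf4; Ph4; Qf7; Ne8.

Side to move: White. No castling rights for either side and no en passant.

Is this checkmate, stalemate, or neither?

stalemate

White to move; white king on h8.
In check: no.
King squares — g7: attacked by Qf7; h7: attacked by Bb1; g8: attacked by Qf7.
Legal moves for White: none.
Not in check and no legal moves → stalemate.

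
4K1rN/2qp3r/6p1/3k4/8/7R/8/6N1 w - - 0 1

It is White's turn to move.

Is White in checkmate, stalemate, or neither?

White to move; white king on e8.
In check: yes, from the black rook on g8.
King squares — d7: attacked by Qc7; e7: attacked by Rh7; f7: attacked by Rh7; d8: attacked by Qc7; f8: attacked by Rg8.
Legal moves for White: none.
In check with no legal moves → checkmate.

checkmate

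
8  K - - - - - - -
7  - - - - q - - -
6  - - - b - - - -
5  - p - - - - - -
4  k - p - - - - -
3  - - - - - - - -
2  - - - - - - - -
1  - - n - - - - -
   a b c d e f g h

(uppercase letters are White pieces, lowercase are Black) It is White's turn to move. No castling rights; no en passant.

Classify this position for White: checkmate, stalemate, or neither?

stalemate

White to move; white king on a8.
In check: no.
King squares — a7: attacked by Qe7; b7: attacked by Qe7; b8: attacked by Bd6.
Legal moves for White: none.
Not in check and no legal moves → stalemate.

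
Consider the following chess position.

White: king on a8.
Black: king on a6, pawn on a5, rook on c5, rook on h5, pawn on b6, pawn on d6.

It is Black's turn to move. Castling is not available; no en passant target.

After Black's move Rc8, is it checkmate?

After Rc8: white king on a8; in check: yes, from the black rook on c8.
King squares — a7: attacked by Ka6; b7: attacked by Ka6; b8: attacked by Rc8.
White has no legal moves → checkmate.

yes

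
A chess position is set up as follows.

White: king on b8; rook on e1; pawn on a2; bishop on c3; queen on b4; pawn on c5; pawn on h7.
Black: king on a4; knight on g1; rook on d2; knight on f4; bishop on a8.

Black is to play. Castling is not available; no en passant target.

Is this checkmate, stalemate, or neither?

checkmate

Black to move; black king on a4.
In check: yes, from the white queen on b4.
King squares — a3: attacked by Qb4; b3: attacked by Pa2; b4: attacked by Bc3; a5: attacked by Qb4; b5: attacked by Qb4.
Legal moves for Black: none.
In check with no legal moves → checkmate.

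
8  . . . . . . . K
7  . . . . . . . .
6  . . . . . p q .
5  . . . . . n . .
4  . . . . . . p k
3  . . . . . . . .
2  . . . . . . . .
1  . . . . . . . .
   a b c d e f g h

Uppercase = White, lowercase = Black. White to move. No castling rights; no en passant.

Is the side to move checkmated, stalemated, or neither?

White to move; white king on h8.
In check: no.
King squares — g7: attacked by Nf5; h7: attacked by Qg6; g8: attacked by Qg6.
Legal moves for White: none.
Not in check and no legal moves → stalemate.

stalemate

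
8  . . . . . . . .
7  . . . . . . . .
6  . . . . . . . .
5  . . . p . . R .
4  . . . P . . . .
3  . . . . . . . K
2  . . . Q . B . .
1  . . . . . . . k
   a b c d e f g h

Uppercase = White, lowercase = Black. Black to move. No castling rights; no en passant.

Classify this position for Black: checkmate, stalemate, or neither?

Black to move; black king on h1.
In check: no.
King squares — g1: attacked by Bf2; g2: attacked by Kh3; h2: attacked by Kh3.
Legal moves for Black: none.
Not in check and no legal moves → stalemate.

stalemate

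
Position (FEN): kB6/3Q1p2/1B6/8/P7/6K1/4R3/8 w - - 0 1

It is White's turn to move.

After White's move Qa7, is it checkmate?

yes

After Qa7: black king on a8; in check: yes, from the white queen on a7.
King squares — a7: attacked by Bb6; b7: attacked by Qa7; b8: attacked by Qa7.
Black has no legal moves → checkmate.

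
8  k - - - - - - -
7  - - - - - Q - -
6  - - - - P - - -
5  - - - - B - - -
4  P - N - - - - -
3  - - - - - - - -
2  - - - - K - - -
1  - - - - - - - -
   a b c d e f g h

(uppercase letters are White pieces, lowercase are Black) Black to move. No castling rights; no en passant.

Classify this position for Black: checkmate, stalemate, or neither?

Black to move; black king on a8.
In check: no.
King squares — a7: attacked by Qf7; b7: attacked by Qf7; b8: attacked by Be5.
Legal moves for Black: none.
Not in check and no legal moves → stalemate.

stalemate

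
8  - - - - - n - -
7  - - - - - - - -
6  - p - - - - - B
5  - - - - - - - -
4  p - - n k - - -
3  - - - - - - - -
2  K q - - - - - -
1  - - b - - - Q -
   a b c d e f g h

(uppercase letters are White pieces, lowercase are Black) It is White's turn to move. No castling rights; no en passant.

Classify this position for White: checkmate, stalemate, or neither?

White to move; white king on a2.
In check: yes, from the black queen on b2.
King squares — a1: attacked by Qb2; b1: attacked by Qb2; b2: attacked by Bc1; a3: attacked by Qb2; b3: attacked by Qb2.
Legal moves for White: none.
In check with no legal moves → checkmate.

checkmate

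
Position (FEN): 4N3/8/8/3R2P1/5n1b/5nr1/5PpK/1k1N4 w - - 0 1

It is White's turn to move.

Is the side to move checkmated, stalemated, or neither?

checkmate

White to move; white king on h2.
In check: yes, from the black knight on f3.
King squares — g1: attacked by Nf3; h1: attacked by Pg2; g2: attacked by Rg3; g3: attacked by Bh4; h3: attacked by Rg3.
Legal moves for White: none.
In check with no legal moves → checkmate.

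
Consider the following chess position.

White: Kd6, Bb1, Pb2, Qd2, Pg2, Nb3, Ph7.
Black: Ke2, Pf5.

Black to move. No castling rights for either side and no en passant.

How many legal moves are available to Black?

Black to move; king on e2.
In check: yes, from the white queen on d2.
Legal moves: Kf1.
Count: 1.

1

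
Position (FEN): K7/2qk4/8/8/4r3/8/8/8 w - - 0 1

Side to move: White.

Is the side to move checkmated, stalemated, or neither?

White to move; white king on a8.
In check: no.
King squares — a7: attacked by Qc7; b7: attacked by Qc7; b8: attacked by Qc7.
Legal moves for White: none.
Not in check and no legal moves → stalemate.

stalemate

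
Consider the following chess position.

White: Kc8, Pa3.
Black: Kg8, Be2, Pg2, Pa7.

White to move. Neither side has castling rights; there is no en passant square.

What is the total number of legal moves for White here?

6

White to move; king on c8.
In check: no.
Legal moves: Kd8, Kb8, Kd7, Kc7, Kb7, a4.
Count: 6.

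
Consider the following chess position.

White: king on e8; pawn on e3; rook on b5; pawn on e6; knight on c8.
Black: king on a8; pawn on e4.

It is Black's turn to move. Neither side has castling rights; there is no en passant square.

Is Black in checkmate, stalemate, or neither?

stalemate

Black to move; black king on a8.
In check: no.
King squares — a7: attacked by Nc8; b7: attacked by Rb5; b8: attacked by Rb5.
Legal moves for Black: none.
Not in check and no legal moves → stalemate.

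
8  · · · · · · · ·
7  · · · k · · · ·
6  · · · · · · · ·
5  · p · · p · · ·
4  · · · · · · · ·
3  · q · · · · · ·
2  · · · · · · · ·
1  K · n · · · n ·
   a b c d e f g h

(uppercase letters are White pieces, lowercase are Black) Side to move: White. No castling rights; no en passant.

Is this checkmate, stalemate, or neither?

stalemate

White to move; white king on a1.
In check: no.
King squares — b1: attacked by Qb3; a2: attacked by Nc1; b2: attacked by Qb3.
Legal moves for White: none.
Not in check and no legal moves → stalemate.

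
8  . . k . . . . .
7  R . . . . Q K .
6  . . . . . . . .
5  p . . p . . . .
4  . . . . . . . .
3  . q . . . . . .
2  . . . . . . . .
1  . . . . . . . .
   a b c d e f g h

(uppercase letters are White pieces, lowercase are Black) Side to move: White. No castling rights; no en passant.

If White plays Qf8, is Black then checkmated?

After Qf8: black king on c8; in check: yes, from the white queen on f8.
King squares — b7: attacked by Ra7; c7: attacked by Ra7; d7: attacked by Ra7; b8: attacked by Qf8; d8: attacked by Qf8.
Black has no legal moves → checkmate.

yes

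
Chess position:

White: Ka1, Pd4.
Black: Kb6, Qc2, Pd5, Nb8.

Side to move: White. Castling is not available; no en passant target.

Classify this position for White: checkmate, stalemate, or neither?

stalemate

White to move; white king on a1.
In check: no.
King squares — b1: attacked by Qc2; a2: attacked by Qc2; b2: attacked by Qc2.
Legal moves for White: none.
Not in check and no legal moves → stalemate.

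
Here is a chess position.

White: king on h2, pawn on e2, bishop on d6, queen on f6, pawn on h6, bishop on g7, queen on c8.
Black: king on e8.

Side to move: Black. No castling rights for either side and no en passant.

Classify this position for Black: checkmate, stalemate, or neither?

checkmate

Black to move; black king on e8.
In check: yes, from the white queen on c8.
King squares — d7: attacked by Qc8; e7: attacked by Bd6; f7: attacked by Qf6; d8: attacked by Qf6; f8: attacked by Bd6.
Legal moves for Black: none.
In check with no legal moves → checkmate.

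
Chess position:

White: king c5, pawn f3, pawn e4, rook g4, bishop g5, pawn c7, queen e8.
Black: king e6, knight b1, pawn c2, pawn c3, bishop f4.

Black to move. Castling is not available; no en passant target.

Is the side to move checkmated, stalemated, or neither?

checkmate

Black to move; black king on e6.
In check: yes, from the white queen on e8.
King squares — d5: attacked by Pe4; e5: attacked by Qe8; f5: attacked by Pe4; d6: attacked by Kc5; f6: attacked by Bg5; d7: attacked by Qe8; e7: attacked by Bg5; f7: attacked by Qe8.
Legal moves for Black: none.
In check with no legal moves → checkmate.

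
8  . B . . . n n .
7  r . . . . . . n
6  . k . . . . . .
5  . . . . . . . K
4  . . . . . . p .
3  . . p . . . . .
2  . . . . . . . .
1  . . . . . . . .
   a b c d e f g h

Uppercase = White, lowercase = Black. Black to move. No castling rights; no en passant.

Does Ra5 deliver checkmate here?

no

After Ra5: white king on h5; in check: yes, from the black rook on a5.
White has 3 legal replies: Kh4, Kxg4, Be5.
In check but a legal move exists → not checkmate.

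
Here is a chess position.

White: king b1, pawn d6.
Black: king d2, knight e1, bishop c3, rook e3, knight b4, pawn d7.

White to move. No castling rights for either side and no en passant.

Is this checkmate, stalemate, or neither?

stalemate

White to move; white king on b1.
In check: no.
King squares — a1: attacked by Bc3; c1: attacked by Kd2; a2: attacked by Nb4; b2: attacked by Bc3; c2: attacked by Ne1.
Legal moves for White: none.
Not in check and no legal moves → stalemate.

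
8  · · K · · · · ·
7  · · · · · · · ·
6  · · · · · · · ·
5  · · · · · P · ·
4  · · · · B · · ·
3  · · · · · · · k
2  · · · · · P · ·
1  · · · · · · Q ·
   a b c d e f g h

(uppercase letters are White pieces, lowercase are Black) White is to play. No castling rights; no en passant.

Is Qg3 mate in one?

After Qg3: black king on h3; in check: yes, from the white queen on g3.
King squares — g2: attacked by Qg3; h2: attacked by Qg3; g3: attacked by Pf2; g4: attacked by Qg3; h4: attacked by Qg3.
Black has no legal moves → checkmate.

yes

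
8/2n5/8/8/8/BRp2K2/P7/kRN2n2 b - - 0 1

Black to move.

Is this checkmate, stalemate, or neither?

checkmate

Black to move; black king on a1.
In check: yes, from the white rook on b1.
King squares — b1: attacked by Rb3; a2: attacked by Nc1; b2: attacked by Rb1.
Legal moves for Black: none.
In check with no legal moves → checkmate.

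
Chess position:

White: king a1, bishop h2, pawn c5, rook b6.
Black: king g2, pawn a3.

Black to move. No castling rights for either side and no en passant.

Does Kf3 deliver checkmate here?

After Kf3: white king on a1; in check: no.
White is not in check, so this cannot be checkmate.

no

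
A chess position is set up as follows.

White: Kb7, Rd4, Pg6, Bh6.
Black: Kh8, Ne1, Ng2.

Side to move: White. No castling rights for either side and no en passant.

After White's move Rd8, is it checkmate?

yes

After Rd8: black king on h8; in check: yes, from the white rook on d8.
King squares — g7: attacked by Bh6; h7: attacked by Pg6; g8: attacked by Rd8.
Black has no legal moves → checkmate.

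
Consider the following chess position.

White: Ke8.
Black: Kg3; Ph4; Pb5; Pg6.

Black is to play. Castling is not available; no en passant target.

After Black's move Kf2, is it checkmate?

no

After Kf2: white king on e8; in check: no.
White is not in check, so this cannot be checkmate.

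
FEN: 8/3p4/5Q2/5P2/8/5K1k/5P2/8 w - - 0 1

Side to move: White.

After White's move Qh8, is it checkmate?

After Qh8: black king on h3; in check: yes, from the white queen on h8.
King squares — g2: attacked by Kf3; h2: attacked by Qh8; g3: attacked by Pf2; g4: attacked by Kf3; h4: attacked by Qh8.
Black has no legal moves → checkmate.

yes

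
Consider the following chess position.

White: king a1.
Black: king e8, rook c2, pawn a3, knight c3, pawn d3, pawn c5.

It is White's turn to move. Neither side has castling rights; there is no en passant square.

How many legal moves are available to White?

0

White to move; king on a1.
In check: no.
Legal moves: none.
Count: 0.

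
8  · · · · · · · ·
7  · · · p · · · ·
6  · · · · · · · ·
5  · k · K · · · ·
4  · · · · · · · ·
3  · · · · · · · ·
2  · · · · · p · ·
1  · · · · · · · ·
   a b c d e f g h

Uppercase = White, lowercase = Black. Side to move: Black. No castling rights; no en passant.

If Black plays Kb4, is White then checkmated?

no

After Kb4: white king on d5; in check: no.
White is not in check, so this cannot be checkmate.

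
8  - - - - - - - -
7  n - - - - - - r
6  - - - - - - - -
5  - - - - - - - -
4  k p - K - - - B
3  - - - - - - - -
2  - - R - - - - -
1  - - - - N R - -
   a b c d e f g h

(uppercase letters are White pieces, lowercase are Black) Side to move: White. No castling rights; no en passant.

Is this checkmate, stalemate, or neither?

White to move; white king on d4.
In check: no.
Legal moves for White include: Bd8, Be7, Bf6, Bg5, Bg3, Bf2, Ke5, Kd5, Kc5, Ke4, Kc4, Ke3, Kd3, Rc8, Rc7, Rc6, Rc5, Rc4, ... (list truncated; more exist).
White has legal moves and is not in check → neither.

neither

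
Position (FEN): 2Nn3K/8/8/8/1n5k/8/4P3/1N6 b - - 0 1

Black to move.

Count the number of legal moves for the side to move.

Black to move; king on h4.
In check: no.
Legal moves: Nf7+, Nb7, Ne6, Ndc6, Kh5, Kg5, Kg4, Kh3, Kg3, Nbc6, Na6, Nd5, Nd3, Nc2, Na2.
Count: 15.

15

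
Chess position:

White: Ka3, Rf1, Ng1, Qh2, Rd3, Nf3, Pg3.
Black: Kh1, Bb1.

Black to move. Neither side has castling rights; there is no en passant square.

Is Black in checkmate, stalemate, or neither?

checkmate

Black to move; black king on h1.
In check: yes, from the white queen on h2.
King squares — g1: attacked by Rf1; g2: attacked by Qh2; h2: attacked by Nf3.
Legal moves for Black: none.
In check with no legal moves → checkmate.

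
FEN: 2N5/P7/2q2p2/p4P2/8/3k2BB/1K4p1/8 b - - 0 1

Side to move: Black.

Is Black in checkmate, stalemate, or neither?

Black to move; black king on d3.
In check: no.
Legal moves for Black include: Qe8, Qxc8, Qa8, Qd7, Qc7, Qb7+, Qe6, Qd6, Qb6+, Qa6, Qd5, Qc5, Qb5+, Qe4, Qc4, Qa4, Qf3, Qc3+, ... (list truncated; more exist).
Black has legal moves and is not in check → neither.

neither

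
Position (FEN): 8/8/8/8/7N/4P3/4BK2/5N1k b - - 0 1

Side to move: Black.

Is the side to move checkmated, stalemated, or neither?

stalemate

Black to move; black king on h1.
In check: no.
King squares — g1: attacked by Kf2; g2: attacked by Kf2; h2: attacked by Nf1.
Legal moves for Black: none.
Not in check and no legal moves → stalemate.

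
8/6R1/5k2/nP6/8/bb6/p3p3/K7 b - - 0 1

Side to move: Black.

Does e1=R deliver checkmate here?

After e1=R: white king on a1; in check: yes, from the black rook on e1.
King squares — b1: attacked by Re1; a2: attacked by Bb3; b2: attacked by Ba3.
White has no legal moves → checkmate.

yes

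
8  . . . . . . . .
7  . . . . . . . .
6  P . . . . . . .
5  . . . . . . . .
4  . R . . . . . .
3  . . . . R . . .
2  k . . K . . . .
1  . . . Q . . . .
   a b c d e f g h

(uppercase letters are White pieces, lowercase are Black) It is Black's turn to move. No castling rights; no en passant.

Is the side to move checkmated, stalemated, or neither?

stalemate

Black to move; black king on a2.
In check: no.
King squares — a1: attacked by Qd1; b1: attacked by Qd1; b2: attacked by Rb4; a3: attacked by Re3; b3: attacked by Qd1.
Legal moves for Black: none.
Not in check and no legal moves → stalemate.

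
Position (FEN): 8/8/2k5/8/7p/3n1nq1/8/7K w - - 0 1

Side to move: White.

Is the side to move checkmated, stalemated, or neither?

White to move; white king on h1.
In check: no.
King squares — g1: attacked by Nf3; g2: attacked by Qg3; h2: attacked by Nf3.
Legal moves for White: none.
Not in check and no legal moves → stalemate.

stalemate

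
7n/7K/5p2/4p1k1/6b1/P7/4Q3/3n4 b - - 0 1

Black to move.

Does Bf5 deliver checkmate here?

After Bf5: white king on h7; in check: yes, from the black bishop on f5.
White has 3 legal replies: Kxh8, Kg8, Kg7.
In check but a legal move exists → not checkmate.

no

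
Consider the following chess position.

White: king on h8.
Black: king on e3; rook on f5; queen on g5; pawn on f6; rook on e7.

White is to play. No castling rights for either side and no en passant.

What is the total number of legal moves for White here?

White to move; king on h8.
In check: no.
Legal moves: none.
Count: 0.

0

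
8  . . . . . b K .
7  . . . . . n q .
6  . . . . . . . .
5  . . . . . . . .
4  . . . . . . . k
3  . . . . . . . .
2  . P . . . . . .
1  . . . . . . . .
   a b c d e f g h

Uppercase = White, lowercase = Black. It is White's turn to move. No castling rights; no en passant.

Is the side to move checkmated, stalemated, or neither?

White to move; white king on g8.
In check: yes, from the black queen on g7.
King squares — f7: attacked by Qg7; g7: attacked by Bf8; h7: attacked by Qg7; f8: attacked by Qg7; h8: attacked by Nf7.
Legal moves for White: none.
In check with no legal moves → checkmate.

checkmate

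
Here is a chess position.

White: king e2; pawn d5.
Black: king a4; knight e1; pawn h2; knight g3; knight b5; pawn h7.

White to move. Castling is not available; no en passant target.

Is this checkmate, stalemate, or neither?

neither

White to move; white king on e2.
In check: yes, from the black knight on g3.
King squares — d1: available; e1: available; f1: attacked by Ng3; d2: available; f2: available; d3: attacked by Ne1; e3: available; f3: attacked by Ne1.
Legal moves for White: Ke3, Kf2, Kd2, Kxe1, Kd1.
White is in check but has 5 legal moves → neither.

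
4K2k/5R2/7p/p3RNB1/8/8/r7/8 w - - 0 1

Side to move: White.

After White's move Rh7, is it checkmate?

no

After Rh7: black king on h8; in check: yes, from the white rook on h7.
Black has 2 legal replies: Kg8, Kxh7.
In check but a legal move exists → not checkmate.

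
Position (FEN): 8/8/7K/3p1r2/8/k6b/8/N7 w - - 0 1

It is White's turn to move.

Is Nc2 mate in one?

After Nc2: black king on a3; in check: yes, from the white knight on c2.
Black has 4 legal replies: Ka4, Kb3, Kb2, Ka2.
In check but a legal move exists → not checkmate.

no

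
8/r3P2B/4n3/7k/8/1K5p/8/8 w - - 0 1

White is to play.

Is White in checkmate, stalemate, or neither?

White to move; white king on b3.
In check: no.
Legal moves for White: Bg8, Bg6+, Bf5, Be4, Bd3, Bc2, Bb1, Kc4, Kb4, Kc3, Kc2, Kb2, e8=Q+, e8=R, e8=B+, e8=N.
White has 16 legal moves and is not in check → neither.

neither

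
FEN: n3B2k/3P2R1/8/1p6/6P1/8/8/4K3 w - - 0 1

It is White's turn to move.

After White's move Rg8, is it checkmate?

no

After Rg8: black king on h8; in check: yes, from the white rook on g8.
Black has 2 legal replies: Kxg8, Kh7.
In check but a legal move exists → not checkmate.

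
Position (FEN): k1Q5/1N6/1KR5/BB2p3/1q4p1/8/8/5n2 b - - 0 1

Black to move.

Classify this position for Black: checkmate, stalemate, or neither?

Black to move; black king on a8.
In check: yes, from the white queen on c8.
King squares — a7: attacked by Kb6; b7: attacked by Kb6; b8: attacked by Qc8.
Legal moves for Black: none.
In check with no legal moves → checkmate.

checkmate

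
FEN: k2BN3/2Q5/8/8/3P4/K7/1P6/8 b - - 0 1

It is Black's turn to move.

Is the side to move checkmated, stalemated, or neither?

stalemate

Black to move; black king on a8.
In check: no.
King squares — a7: attacked by Qc7; b7: attacked by Qc7; b8: attacked by Qc7.
Legal moves for Black: none.
Not in check and no legal moves → stalemate.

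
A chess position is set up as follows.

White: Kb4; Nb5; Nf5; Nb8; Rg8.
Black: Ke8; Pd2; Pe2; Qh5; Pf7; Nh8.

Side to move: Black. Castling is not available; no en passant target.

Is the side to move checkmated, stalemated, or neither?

checkmate

Black to move; black king on e8.
In check: yes, from the white rook on g8.
King squares — d7: attacked by Nb8; e7: attacked by Nf5; f7: own pawn; d8: attacked by Rg8; f8: attacked by Rg8.
Legal moves for Black: none.
In check with no legal moves → checkmate.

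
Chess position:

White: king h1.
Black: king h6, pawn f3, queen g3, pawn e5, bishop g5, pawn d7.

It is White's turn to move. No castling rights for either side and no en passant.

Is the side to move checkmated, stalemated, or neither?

White to move; white king on h1.
In check: no.
King squares — g1: attacked by Qg3; g2: attacked by Pf3; h2: attacked by Qg3.
Legal moves for White: none.
Not in check and no legal moves → stalemate.

stalemate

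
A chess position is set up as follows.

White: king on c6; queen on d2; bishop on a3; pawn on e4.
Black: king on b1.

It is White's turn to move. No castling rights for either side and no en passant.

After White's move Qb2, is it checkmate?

yes

After Qb2: black king on b1; in check: yes, from the white queen on b2.
King squares — a1: attacked by Qb2; c1: attacked by Qb2; a2: attacked by Qb2; b2: attacked by Ba3; c2: attacked by Qb2.
Black has no legal moves → checkmate.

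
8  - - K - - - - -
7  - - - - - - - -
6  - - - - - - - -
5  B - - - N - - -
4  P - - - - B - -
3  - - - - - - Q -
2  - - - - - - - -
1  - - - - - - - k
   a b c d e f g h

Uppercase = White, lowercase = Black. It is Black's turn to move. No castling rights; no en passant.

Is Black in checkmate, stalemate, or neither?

stalemate

Black to move; black king on h1.
In check: no.
King squares — g1: attacked by Qg3; g2: attacked by Qg3; h2: attacked by Qg3.
Legal moves for Black: none.
Not in check and no legal moves → stalemate.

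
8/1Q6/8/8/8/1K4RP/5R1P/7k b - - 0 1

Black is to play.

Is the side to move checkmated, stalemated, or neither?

Black to move; black king on h1.
In check: yes, from the white queen on b7.
King squares — g1: attacked by Rg3; g2: attacked by Rf2; h2: attacked by Rf2.
Legal moves for Black: none.
In check with no legal moves → checkmate.

checkmate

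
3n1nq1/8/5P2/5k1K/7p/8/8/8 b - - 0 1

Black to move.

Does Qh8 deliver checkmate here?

After Qh8: white king on h5; in check: yes, from the black queen on h8.
King squares — g4: attacked by Kf5; h4: attacked by Qh8; g5: attacked by Kf5; g6: attacked by Kf5; h6: attacked by Qh8.
White has no legal moves → checkmate.

yes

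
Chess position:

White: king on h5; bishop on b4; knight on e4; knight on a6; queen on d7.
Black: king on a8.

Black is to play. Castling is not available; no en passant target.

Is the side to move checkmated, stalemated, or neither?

Black to move; black king on a8.
In check: no.
King squares — a7: attacked by Qd7; b7: attacked by Qd7; b8: attacked by Na6.
Legal moves for Black: none.
Not in check and no legal moves → stalemate.

stalemate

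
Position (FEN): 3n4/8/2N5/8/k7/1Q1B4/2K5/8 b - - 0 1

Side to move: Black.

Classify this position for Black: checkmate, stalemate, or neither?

checkmate

Black to move; black king on a4.
In check: yes, from the white queen on b3.
King squares — a3: attacked by Qb3; b3: attacked by Kc2; b4: attacked by Qb3; a5: attacked by Nc6; b5: attacked by Qb3.
Legal moves for Black: none.
In check with no legal moves → checkmate.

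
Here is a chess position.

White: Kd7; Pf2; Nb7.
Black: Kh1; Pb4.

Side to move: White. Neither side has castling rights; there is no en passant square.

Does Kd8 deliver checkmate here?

no

After Kd8: black king on h1; in check: no.
Black is not in check, so this cannot be checkmate.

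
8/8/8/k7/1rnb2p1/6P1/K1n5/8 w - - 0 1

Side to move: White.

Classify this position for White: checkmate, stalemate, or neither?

stalemate

White to move; white king on a2.
In check: no.
King squares — a1: attacked by Nc2; b1: attacked by Rb4; b2: attacked by Rb4; a3: attacked by Nc2; b3: attacked by Rb4.
Legal moves for White: none.
Not in check and no legal moves → stalemate.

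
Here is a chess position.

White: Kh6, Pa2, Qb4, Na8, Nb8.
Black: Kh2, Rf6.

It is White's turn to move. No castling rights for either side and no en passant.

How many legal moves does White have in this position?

4

White to move; king on h6.
In check: yes, from the black rook on f6.
Legal moves: Kh7, Kg7, Kh5, Kg5.
Count: 4.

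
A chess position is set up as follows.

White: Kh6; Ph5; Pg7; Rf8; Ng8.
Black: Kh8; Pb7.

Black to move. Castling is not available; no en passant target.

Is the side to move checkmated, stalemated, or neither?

checkmate

Black to move; black king on h8.
In check: yes, from the white pawn on g7.
King squares — g7: attacked by Kh6; h7: attacked by Kh6; g8: attacked by Rf8.
Legal moves for Black: none.
In check with no legal moves → checkmate.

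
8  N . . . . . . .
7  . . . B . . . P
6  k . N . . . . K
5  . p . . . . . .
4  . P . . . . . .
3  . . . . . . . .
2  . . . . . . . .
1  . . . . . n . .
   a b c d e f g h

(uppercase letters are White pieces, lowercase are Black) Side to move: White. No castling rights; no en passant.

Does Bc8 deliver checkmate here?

After Bc8: black king on a6; in check: yes, from the white bishop on c8.
King squares — a5: attacked by Pb4; b5: own pawn; b6: attacked by Na8; a7: attacked by Nc6; b7: attacked by Bc8.
Black has no legal moves → checkmate.

yes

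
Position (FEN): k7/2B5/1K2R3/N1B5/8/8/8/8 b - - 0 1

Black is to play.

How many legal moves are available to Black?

Black to move; king on a8.
In check: no.
Legal moves: none.
Count: 0.

0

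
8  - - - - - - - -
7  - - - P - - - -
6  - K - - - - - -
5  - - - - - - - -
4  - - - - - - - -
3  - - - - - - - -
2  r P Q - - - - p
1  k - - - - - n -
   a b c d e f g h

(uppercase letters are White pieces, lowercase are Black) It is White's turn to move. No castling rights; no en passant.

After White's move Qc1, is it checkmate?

yes

After Qc1: black king on a1; in check: yes, from the white queen on c1.
King squares — b1: attacked by Qc1; a2: own rook; b2: attacked by Qc1.
Black has no legal moves → checkmate.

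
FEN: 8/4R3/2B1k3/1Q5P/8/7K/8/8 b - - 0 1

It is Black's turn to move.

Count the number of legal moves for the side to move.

3

Black to move; king on e6.
In check: yes, from the white rook on e7.
Legal moves: Kxe7, Kf6, Kd6.
Count: 3.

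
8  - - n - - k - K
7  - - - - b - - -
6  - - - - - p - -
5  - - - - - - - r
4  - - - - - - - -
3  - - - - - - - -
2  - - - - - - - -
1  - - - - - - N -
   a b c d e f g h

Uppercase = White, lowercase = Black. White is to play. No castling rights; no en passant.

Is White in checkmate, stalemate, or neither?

White to move; white king on h8.
In check: yes, from the black rook on h5.
King squares — g7: attacked by Kf8; h7: attacked by Rh5; g8: attacked by Kf8.
Legal moves for White: none.
In check with no legal moves → checkmate.

checkmate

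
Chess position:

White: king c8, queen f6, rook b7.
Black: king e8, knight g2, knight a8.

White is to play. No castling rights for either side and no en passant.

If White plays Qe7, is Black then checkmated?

yes

After Qe7: black king on e8; in check: yes, from the white queen on e7.
King squares — d7: attacked by Rb7; e7: attacked by Rb7; f7: attacked by Qe7; d8: attacked by Qe7; f8: attacked by Qe7.
Black has no legal moves → checkmate.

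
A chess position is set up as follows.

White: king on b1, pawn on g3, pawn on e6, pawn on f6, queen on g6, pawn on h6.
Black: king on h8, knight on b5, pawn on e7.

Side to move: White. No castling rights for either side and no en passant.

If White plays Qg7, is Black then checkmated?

yes

After Qg7: black king on h8; in check: yes, from the white queen on g7.
King squares — g7: attacked by Pf6; h7: attacked by Qg7; g8: attacked by Qg7.
Black has no legal moves → checkmate.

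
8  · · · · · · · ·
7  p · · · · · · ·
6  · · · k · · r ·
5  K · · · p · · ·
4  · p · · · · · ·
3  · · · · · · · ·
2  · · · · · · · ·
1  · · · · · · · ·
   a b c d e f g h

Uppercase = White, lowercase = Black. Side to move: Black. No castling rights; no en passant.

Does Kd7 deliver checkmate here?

no

After Kd7: white king on a5; in check: no.
White is not in check, so this cannot be checkmate.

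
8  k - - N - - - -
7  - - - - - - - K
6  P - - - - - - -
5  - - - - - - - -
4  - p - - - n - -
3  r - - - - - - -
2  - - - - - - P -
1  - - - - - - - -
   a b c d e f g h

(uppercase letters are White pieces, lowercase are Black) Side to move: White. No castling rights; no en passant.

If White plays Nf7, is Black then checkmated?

After Nf7: black king on a8; in check: no.
Black is not in check, so this cannot be checkmate.

no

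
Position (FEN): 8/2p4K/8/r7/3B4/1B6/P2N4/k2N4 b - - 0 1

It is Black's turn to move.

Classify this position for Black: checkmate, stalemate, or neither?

Black to move; black king on a1.
In check: yes, from the white bishop on d4.
King squares — b1: attacked by Nd2; a2: attacked by Bb3; b2: attacked by Nd1.
Legal moves for Black: none.
In check with no legal moves → checkmate.

checkmate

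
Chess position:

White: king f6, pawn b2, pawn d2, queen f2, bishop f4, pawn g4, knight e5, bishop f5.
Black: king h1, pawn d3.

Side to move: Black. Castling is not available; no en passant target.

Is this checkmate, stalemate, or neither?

stalemate

Black to move; black king on h1.
In check: no.
King squares — g1: attacked by Qf2; g2: attacked by Qf2; h2: attacked by Qf2.
Legal moves for Black: none.
Not in check and no legal moves → stalemate.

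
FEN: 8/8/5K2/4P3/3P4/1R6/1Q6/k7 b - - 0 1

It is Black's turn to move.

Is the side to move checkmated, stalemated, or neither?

Black to move; black king on a1.
In check: yes, from the white queen on b2.
King squares — b1: attacked by Qb2; a2: attacked by Qb2; b2: attacked by Rb3.
Legal moves for Black: none.
In check with no legal moves → checkmate.

checkmate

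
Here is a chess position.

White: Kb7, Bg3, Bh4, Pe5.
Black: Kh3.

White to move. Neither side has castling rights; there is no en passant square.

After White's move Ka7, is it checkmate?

After Ka7: black king on h3; in check: no.
Black is not in check, so this cannot be checkmate.

no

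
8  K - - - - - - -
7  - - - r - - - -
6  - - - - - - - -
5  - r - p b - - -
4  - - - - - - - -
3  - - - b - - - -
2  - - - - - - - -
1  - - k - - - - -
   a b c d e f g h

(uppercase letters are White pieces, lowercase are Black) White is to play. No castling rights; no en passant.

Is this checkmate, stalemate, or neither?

White to move; white king on a8.
In check: no.
King squares — a7: attacked by Rd7; b7: attacked by Rb5; b8: attacked by Rb5.
Legal moves for White: none.
Not in check and no legal moves → stalemate.

stalemate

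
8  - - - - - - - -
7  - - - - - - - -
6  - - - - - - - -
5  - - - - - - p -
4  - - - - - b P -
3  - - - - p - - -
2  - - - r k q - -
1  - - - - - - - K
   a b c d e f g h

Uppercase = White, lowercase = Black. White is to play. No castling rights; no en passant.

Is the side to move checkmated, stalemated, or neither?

White to move; white king on h1.
In check: no.
King squares — g1: attacked by Qf2; g2: attacked by Qf2; h2: attacked by Qf2.
Legal moves for White: none.
Not in check and no legal moves → stalemate.

stalemate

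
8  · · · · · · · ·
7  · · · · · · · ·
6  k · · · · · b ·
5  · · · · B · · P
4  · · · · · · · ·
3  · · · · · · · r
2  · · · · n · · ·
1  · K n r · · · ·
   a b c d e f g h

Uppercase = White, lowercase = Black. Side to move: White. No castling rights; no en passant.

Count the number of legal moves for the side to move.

White to move; king on b1.
In check: yes, from the black bishop on g6.
Legal moves: Kb2, Ka1, hxg6.
Count: 3.

3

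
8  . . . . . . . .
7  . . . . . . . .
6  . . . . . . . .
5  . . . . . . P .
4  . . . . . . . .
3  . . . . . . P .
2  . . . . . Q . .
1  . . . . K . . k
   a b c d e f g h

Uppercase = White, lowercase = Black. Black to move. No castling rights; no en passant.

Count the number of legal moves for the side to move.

Black to move; king on h1.
In check: no.
Legal moves: none.
Count: 0.

0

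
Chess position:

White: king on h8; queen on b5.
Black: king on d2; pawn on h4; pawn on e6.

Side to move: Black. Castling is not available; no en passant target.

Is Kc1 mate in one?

no

After Kc1: white king on h8; in check: no.
White is not in check, so this cannot be checkmate.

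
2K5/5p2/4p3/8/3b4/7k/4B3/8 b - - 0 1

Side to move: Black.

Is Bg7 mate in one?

After Bg7: white king on c8; in check: no.
White is not in check, so this cannot be checkmate.

no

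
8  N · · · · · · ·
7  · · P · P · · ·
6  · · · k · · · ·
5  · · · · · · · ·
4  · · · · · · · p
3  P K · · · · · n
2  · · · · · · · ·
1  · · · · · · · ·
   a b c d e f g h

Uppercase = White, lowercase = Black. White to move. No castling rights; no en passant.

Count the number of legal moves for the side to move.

White to move; king on b3.
In check: no.
Legal moves: Nb6, Kc4, Kb4, Ka4, Kc3, Kc2, Kb2, Ka2, e8=Q, e8=R, e8=B, e8=N+, c8=Q, c8=R, c8=B, c8=N+, a4.
Count: 17.

17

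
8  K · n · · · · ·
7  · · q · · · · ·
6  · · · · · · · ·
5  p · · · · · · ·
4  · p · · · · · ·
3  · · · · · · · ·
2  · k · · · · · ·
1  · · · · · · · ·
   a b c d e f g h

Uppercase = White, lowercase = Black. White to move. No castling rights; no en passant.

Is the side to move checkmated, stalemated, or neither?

stalemate

White to move; white king on a8.
In check: no.
King squares — a7: attacked by Qc7; b7: attacked by Qc7; b8: attacked by Qc7.
Legal moves for White: none.
Not in check and no legal moves → stalemate.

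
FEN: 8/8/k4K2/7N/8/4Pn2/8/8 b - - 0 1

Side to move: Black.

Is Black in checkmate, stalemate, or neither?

neither

Black to move; black king on a6.
In check: no.
Legal moves for Black: Kb7, Ka7, Kb6, Kb5, Ka5, Ng5, Ne5, Nh4, Nd4, Nh2, Nd2, Ng1, Ne1.
Black has 13 legal moves and is not in check → neither.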